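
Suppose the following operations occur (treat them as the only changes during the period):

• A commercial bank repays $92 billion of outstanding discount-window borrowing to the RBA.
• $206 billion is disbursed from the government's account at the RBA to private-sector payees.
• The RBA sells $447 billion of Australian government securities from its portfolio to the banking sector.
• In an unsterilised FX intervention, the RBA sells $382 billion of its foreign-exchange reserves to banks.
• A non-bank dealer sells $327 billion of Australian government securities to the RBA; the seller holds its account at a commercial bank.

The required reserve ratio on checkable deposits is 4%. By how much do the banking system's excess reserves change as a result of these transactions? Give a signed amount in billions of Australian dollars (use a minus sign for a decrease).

Discount-window repayment $92 billion: reserves −$92B, deposits 0.
Government spending $206 billion: reserves +$206B, deposits +$206B.
OMO sale (to banks) $447 billion: reserves −$447B, deposits 0.
FX sale $382 billion: reserves −$382B, deposits 0.
Asset purchase (from non-banks) $327 billion: reserves +$327B, deposits +$327B.
Totals: Δreserves = −$388B, Δdeposits = +$533B.
Δrequired reserves = 4% × +$533B = +$21.32B.
Δexcess reserves = Δreserves − Δrequired = −$388B − (+$21.32B) = -$409.32 billion.

-$409.32 billion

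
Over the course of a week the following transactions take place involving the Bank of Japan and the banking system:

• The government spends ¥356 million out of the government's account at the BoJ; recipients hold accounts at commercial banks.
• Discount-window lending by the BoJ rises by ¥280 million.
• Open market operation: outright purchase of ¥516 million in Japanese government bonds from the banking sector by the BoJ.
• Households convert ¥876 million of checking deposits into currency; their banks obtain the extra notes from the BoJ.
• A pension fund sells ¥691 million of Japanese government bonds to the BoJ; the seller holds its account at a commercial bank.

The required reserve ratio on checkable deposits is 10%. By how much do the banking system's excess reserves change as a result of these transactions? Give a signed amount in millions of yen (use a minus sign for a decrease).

Government spending ¥356 million: reserves +¥356M, deposits +¥356M.
Discount-window loan ¥280 million: reserves +¥280M, deposits 0.
OMO purchase (from banks) ¥516 million: reserves +¥516M, deposits 0.
Currency withdrawal ¥876 million: reserves −¥876M, deposits −¥876M.
Asset purchase (from non-banks) ¥691 million: reserves +¥691M, deposits +¥691M.
Totals: Δreserves = +¥967M, Δdeposits = +¥171M.
Δrequired reserves = 10% × +¥171M = +¥17.1M.
Δexcess reserves = Δreserves − Δrequired = +¥967M − (+¥17.1M) = +¥949.9 million.

+¥949.9 million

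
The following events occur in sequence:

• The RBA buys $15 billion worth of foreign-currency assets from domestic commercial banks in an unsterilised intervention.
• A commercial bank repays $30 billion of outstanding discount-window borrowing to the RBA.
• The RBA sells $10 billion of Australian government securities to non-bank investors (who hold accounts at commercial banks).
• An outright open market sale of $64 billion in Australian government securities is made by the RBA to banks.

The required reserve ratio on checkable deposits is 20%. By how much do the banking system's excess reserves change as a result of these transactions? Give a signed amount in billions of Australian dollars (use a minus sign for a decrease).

FX purchase $15 billion: reserves +$15B, deposits 0.
Discount-window repayment $30 billion: reserves −$30B, deposits 0.
Asset sale (to non-banks) $10 billion: reserves −$10B, deposits −$10B.
OMO sale (to banks) $64 billion: reserves −$64B, deposits 0.
Totals: Δreserves = −$89B, Δdeposits = −$10B.
Δrequired reserves = 20% × −$10B = −$2B.
Δexcess reserves = Δreserves − Δrequired = −$89B − (−$2B) = -$87 billion.

-$87 billion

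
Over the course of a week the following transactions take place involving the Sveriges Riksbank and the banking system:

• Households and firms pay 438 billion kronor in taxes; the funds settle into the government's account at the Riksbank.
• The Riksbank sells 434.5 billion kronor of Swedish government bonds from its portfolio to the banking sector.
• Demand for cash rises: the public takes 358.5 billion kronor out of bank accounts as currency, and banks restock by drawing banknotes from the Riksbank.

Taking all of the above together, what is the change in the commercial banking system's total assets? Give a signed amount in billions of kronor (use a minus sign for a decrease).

-796.5 billion

Riksbank balance sheet:
  Assets:      Securities −434.5B
  Liabilities: Bank reserves −1231B, Currency in circulation +358.5B, Government deposits +438B
Commercial banking system:
  Assets:      Reserves at CB −1231B, Securities +434.5B
  Liabilities: Checkable deposits −796.5B
Change in total bank assets = -796.5 billion.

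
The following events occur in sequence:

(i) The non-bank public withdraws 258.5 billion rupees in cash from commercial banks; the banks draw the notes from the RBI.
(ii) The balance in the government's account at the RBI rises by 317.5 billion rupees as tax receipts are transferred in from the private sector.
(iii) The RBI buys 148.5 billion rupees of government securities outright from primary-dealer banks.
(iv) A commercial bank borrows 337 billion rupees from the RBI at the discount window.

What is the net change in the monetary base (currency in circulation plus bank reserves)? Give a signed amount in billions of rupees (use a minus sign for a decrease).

Currency withdrawal 258.5 billion rupees: just a shift between currency and reserves — both are base money → 0.
Government account inflow 317.5 billion rupees: reserves shift to a non-base liability → −317.5B.
OMO purchase (from banks) 148.5 billion rupees: RBI balance sheet expands → +148.5B.
Discount-window loan 337 billion rupees: RBI balance sheet expands → +337B.
Net: 0 − 317.5 + 148.5 + 337 = +168 billion.

+168 billion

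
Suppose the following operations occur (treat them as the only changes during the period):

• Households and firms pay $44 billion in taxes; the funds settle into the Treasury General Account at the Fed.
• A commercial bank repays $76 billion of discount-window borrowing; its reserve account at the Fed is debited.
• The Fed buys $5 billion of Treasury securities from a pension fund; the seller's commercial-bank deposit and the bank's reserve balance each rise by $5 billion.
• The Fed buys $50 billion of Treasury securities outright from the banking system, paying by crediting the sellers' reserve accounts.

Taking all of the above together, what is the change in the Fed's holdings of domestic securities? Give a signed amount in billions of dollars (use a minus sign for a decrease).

+$55 billion

Government account inflow $44 billion: the Fed's securities portfolio is untouched → 0.
Discount-window repayment $76 billion: the Fed's securities portfolio is untouched → 0.
Asset purchase (from non-banks) $5 billion: securities added to the Fed's portfolio → +$5B.
OMO purchase (from banks) $50 billion: securities added to the Fed's portfolio → +$50B.
Net: 0 + 0 + 5 + 50 = +$55 billion.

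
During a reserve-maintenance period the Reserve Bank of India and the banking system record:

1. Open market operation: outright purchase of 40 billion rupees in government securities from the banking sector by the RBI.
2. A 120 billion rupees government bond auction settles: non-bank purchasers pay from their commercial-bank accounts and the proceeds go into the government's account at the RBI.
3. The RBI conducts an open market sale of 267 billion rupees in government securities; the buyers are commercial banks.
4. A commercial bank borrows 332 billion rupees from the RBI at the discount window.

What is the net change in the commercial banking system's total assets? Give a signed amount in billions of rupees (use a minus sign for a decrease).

OMO purchase (from banks) 40 billion rupees: just an asset swap on bank balance sheets → 0.
Government account inflow 120 billion rupees: bank balance sheets shrink → −120B.
OMO sale (to banks) 267 billion rupees: just an asset swap on bank balance sheets → 0.
Discount-window loan 332 billion rupees: bank balance sheets expand → +332B.
Net: 0 − 120 + 0 + 332 = +212 billion.

+212 billion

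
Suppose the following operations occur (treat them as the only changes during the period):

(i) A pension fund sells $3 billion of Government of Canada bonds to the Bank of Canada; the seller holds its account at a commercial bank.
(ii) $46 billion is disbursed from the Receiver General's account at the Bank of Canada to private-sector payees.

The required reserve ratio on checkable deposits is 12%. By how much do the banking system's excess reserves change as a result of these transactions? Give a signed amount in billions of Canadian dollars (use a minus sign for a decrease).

+$43.12 billion

Asset purchase (from non-banks) $3 billion: reserves +$3B, deposits +$3B.
Government spending $46 billion: reserves +$46B, deposits +$46B.
Totals: Δreserves = +$49B, Δdeposits = +$49B.
Δrequired reserves = 12% × +$49B = +$5.88B.
Δexcess reserves = Δreserves − Δrequired = +$49B − (+$5.88B) = +$43.12 billion.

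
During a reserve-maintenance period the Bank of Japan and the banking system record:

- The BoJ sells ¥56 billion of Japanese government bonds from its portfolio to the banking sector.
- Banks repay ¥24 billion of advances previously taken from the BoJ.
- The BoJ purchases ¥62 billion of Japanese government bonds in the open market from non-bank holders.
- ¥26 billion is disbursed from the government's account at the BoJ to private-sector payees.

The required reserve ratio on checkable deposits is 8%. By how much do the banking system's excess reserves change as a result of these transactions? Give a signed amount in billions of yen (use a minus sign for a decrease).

OMO sale (to banks) ¥56 billion: reserves −¥56B, deposits 0.
Discount-window repayment ¥24 billion: reserves −¥24B, deposits 0.
Asset purchase (from non-banks) ¥62 billion: reserves +¥62B, deposits +¥62B.
Government spending ¥26 billion: reserves +¥26B, deposits +¥26B.
Totals: Δreserves = +¥8B, Δdeposits = +¥88B.
Δrequired reserves = 8% × +¥88B = +¥7.04B.
Δexcess reserves = Δreserves − Δrequired = +¥8B − (+¥7.04B) = +¥0.96 billion.

+¥0.96 billion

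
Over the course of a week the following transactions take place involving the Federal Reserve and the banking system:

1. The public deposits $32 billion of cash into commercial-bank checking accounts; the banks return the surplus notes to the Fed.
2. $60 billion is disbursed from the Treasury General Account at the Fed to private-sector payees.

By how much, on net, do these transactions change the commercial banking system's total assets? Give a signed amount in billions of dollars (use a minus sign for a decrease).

+$92 billion

Currency deposit $32 billion: bank balance sheets expand → +$32B.
Government spending $60 billion: bank balance sheets expand → +$60B.
Net: 32 + 60 = +$92 billion.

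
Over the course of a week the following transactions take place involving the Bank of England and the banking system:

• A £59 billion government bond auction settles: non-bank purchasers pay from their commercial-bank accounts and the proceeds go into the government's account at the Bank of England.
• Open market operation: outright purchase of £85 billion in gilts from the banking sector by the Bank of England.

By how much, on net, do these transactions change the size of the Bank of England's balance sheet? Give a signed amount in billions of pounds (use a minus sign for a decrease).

+£85 billion

Bank of England balance sheet:
  Assets:      Securities +£85B
  Liabilities: Bank reserves +£26B, Government deposits +£59B
Commercial banking system:
  Assets:      Reserves at CB +£26B, Securities −£85B
  Liabilities: Checkable deposits −£59B
Change in total Bank of England assets = +£85 billion.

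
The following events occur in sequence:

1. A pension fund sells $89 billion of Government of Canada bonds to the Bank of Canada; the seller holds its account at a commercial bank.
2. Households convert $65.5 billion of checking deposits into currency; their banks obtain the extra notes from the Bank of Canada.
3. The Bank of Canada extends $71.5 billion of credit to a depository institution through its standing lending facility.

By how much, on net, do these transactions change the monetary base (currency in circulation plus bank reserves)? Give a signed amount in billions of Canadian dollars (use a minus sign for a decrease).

Asset purchase (from non-banks) $89 billion: Bank of Canada balance sheet expands → +$89B.
Currency withdrawal $65.5 billion: just a shift between currency and reserves — both are base money → 0.
Discount-window loan $71.5 billion: Bank of Canada balance sheet expands → +$71.5B.
Net: 89 + 0 + 71.5 = +$160.5 billion.

+$160.5 billion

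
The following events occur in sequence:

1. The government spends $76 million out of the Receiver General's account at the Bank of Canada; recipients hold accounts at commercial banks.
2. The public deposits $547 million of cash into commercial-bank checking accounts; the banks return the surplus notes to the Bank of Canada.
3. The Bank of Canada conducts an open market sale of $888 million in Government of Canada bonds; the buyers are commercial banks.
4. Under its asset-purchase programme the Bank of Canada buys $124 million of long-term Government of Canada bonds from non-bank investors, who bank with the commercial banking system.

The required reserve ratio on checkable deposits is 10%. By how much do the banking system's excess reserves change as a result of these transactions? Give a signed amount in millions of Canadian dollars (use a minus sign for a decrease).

-$215.7 million

Government spending $76 million: reserves +$76M, deposits +$76M.
Currency deposit $547 million: reserves +$547M, deposits +$547M.
OMO sale (to banks) $888 million: reserves −$888M, deposits 0.
Asset purchase (from non-banks) $124 million: reserves +$124M, deposits +$124M.
Totals: Δreserves = −$141M, Δdeposits = +$747M.
Δrequired reserves = 10% × +$747M = +$74.7M.
Δexcess reserves = Δreserves − Δrequired = −$141M − (+$74.7M) = -$215.7 million.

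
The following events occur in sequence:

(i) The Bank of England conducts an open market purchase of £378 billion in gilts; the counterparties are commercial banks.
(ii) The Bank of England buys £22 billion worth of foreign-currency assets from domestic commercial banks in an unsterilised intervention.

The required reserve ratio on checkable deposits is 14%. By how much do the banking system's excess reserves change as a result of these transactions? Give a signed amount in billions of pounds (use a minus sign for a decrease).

+£400 billion

OMO purchase (from banks) £378 billion: reserves +£378B, deposits 0.
FX purchase £22 billion: reserves +£22B, deposits 0.
Totals: Δreserves = +£400B, Δdeposits = 0.
Δrequired reserves = 14% × 0 = 0.
Δexcess reserves = Δreserves − Δrequired = +£400B − (0) = +£400 billion.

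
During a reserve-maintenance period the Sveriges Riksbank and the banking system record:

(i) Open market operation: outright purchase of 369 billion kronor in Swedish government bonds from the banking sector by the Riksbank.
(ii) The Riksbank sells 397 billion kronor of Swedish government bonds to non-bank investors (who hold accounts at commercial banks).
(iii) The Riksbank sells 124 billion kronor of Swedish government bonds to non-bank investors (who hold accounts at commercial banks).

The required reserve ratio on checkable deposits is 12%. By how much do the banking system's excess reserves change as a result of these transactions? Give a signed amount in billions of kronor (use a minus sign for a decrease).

-89.48 billion

OMO purchase (from banks) 369 billion kronor: reserves +369B, deposits 0.
Asset sale (to non-banks) 397 billion kronor: reserves −397B, deposits −397B.
Asset sale (to non-banks) 124 billion kronor: reserves −124B, deposits −124B.
Totals: Δreserves = −152B, Δdeposits = −521B.
Δrequired reserves = 12% × −521B = −62.52B.
Δexcess reserves = Δreserves − Δrequired = −152B − (−62.52B) = -89.48 billion.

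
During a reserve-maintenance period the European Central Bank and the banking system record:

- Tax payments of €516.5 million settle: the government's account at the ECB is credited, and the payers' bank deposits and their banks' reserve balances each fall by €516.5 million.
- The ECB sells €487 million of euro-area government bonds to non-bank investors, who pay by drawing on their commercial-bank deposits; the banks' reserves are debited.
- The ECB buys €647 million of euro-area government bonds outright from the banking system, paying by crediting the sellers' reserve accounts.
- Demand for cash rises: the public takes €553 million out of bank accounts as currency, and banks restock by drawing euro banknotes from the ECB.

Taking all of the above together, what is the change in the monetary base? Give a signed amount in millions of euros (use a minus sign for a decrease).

-€356.5 million

ECB balance sheet:
  Assets:      Securities +€160M
  Liabilities: Bank reserves −€909.5M, Currency in circulation +€553M, Government deposits +€516.5M
Monetary base = currency + reserves: +€553M + (−€909.5M) = -€356.5 million.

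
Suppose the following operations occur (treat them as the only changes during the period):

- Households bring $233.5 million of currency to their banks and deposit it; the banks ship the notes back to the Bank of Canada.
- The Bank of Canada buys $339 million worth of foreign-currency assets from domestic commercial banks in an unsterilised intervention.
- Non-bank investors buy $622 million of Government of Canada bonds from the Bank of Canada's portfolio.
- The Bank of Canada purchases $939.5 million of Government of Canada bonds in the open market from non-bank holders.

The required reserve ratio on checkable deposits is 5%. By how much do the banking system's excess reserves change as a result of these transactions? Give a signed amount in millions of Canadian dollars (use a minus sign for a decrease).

+$862.45 million

Currency deposit $233.5 million: reserves +$233.5M, deposits +$233.5M.
FX purchase $339 million: reserves +$339M, deposits 0.
Asset sale (to non-banks) $622 million: reserves −$622M, deposits −$622M.
Asset purchase (from non-banks) $939.5 million: reserves +$939.5M, deposits +$939.5M.
Totals: Δreserves = +$890M, Δdeposits = +$551M.
Δrequired reserves = 5% × +$551M = +$27.55M.
Δexcess reserves = Δreserves − Δrequired = +$890M − (+$27.55M) = +$862.45 million.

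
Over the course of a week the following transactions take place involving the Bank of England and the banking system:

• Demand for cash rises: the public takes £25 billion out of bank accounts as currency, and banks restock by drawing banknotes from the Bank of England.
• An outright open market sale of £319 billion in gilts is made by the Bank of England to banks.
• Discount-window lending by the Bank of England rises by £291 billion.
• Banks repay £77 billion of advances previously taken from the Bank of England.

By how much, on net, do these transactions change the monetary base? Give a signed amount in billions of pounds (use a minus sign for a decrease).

Currency withdrawal £25 billion: just a shift between currency and reserves — both are base money → 0.
OMO sale (to banks) £319 billion: Bank of England balance sheet contracts → −£319B.
Discount-window loan £291 billion: Bank of England balance sheet expands → +£291B.
Discount-window repayment £77 billion: Bank of England balance sheet contracts → −£77B.
Net: 0 − 319 + 291 − 77 = -£105 billion.

-£105 billion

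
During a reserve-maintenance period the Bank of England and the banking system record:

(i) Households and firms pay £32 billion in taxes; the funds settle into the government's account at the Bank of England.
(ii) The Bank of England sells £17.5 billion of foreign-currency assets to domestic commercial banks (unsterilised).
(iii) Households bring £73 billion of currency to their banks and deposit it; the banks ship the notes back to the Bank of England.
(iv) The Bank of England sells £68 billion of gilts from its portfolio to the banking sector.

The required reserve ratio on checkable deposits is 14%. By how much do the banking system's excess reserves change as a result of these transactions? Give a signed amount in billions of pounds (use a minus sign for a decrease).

-£50.24 billion

Government account inflow £32 billion: reserves −£32B, deposits −£32B.
FX sale £17.5 billion: reserves −£17.5B, deposits 0.
Currency deposit £73 billion: reserves +£73B, deposits +£73B.
OMO sale (to banks) £68 billion: reserves −£68B, deposits 0.
Totals: Δreserves = −£44.5B, Δdeposits = +£41B.
Δrequired reserves = 14% × +£41B = +£5.74B.
Δexcess reserves = Δreserves − Δrequired = −£44.5B − (+£5.74B) = -£50.24 billion.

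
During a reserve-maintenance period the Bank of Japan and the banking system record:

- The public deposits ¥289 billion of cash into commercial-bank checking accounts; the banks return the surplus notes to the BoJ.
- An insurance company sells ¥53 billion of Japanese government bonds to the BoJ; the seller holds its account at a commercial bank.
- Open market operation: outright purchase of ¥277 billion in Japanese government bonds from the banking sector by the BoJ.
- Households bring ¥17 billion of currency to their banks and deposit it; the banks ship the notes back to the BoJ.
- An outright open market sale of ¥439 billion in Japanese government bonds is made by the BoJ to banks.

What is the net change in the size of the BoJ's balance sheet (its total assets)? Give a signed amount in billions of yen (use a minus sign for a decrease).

-¥109 billion

BoJ balance sheet:
  Assets:      Securities −¥109B
  Liabilities: Bank reserves +¥197B, Currency in circulation −¥306B
Change in total BoJ assets = -¥109 billion.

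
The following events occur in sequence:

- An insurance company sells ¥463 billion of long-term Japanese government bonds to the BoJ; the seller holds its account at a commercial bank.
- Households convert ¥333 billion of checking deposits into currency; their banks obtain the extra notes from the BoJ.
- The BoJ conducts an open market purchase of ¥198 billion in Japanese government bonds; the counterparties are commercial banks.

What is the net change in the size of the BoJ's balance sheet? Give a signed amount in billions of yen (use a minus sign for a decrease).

+¥661 billion

BoJ balance sheet:
  Assets:      Securities +¥661B
  Liabilities: Bank reserves +¥328B, Currency in circulation +¥333B
Commercial banking system:
  Assets:      Reserves at CB +¥328B, Securities −¥198B
  Liabilities: Checkable deposits +¥130B
Change in total BoJ assets = +¥661 billion.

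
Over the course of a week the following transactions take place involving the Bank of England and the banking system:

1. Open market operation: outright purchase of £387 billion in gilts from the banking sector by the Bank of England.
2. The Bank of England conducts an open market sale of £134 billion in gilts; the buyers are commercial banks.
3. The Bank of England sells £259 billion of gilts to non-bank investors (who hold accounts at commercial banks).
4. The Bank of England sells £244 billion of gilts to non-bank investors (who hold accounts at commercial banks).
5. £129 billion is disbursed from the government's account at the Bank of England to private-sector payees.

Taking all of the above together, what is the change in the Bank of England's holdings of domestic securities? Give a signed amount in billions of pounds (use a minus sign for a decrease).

Bank of England balance sheet:
  Assets:      Securities −£250B
  Liabilities: Bank reserves −£121B, Government deposits −£129B
So the change in the Bank of England's holdings of domestic securities is -£250 billion.

-£250 billion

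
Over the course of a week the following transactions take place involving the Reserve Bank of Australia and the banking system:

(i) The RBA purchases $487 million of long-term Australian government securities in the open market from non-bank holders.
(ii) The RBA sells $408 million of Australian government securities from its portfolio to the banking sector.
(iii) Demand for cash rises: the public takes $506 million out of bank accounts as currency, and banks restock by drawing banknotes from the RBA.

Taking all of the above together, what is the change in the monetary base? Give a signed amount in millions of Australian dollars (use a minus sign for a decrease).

Asset purchase (from non-banks) $487 million: RBA balance sheet expands → +$487M.
OMO sale (to banks) $408 million: RBA balance sheet contracts → −$408M.
Currency withdrawal $506 million: just a shift between currency and reserves — both are base money → 0.
Net: 487 − 408 + 0 = +$79 million.

+$79 million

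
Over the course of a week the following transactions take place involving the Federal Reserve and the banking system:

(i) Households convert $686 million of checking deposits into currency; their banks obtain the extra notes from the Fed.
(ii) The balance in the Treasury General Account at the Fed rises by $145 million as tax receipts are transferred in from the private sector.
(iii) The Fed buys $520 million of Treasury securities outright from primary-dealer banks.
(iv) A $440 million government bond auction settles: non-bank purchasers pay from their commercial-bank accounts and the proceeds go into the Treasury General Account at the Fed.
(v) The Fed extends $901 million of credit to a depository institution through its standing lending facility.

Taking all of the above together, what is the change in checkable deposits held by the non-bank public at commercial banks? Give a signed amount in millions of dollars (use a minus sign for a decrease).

Currency withdrawal $686 million: non-bank counterparties' bank balances fall → −$686M.
Government account inflow $145 million: non-bank counterparties' bank balances fall → −$145M.
OMO purchase (from banks) $520 million: the counterparty is a bank, so public deposits are unchanged → 0.
Government account inflow $440 million: non-bank counterparties' bank balances fall → −$440M.
Discount-window loan $901 million: the counterparty is a bank, so public deposits are unchanged → 0.
Net: −686 − 145 + 0 − 440 + 0 = -$1271 million.

-$1271 million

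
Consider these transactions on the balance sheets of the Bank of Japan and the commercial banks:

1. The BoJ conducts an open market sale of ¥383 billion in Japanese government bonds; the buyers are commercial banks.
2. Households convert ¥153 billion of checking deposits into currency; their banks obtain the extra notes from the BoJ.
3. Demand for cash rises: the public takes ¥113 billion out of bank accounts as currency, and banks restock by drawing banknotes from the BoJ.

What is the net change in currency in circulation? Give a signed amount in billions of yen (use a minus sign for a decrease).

OMO sale (to banks) ¥383 billion: no currency enters or leaves circulation → 0.
Currency withdrawal ¥153 billion: notes leave the central bank → +¥153B.
Currency withdrawal ¥113 billion: notes leave the central bank → +¥113B.
Net: 0 + 153 + 113 = +¥266 billion.

+¥266 billion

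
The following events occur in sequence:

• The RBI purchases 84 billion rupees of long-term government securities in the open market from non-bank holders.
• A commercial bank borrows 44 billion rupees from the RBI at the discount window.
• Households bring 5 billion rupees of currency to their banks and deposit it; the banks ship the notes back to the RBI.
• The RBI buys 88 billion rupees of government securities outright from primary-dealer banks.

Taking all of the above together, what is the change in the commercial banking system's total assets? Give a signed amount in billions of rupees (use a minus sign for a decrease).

RBI balance sheet:
  Assets:      Securities +172B, Loans to banks +44B
  Liabilities: Bank reserves +221B, Currency in circulation −5B
Commercial banking system:
  Assets:      Reserves at CB +221B, Securities −88B
  Liabilities: Checkable deposits +89B, Borrowings from CB +44B
Change in total bank assets = +133 billion.

+133 billion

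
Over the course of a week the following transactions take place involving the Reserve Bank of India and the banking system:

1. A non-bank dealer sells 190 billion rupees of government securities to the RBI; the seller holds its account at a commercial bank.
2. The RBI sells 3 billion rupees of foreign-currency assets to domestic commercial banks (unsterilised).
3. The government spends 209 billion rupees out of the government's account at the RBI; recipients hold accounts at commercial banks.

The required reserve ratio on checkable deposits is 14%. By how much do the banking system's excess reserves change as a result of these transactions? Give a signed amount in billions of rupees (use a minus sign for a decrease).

Asset purchase (from non-banks) 190 billion rupees: reserves +190B, deposits +190B.
FX sale 3 billion rupees: reserves −3B, deposits 0.
Government spending 209 billion rupees: reserves +209B, deposits +209B.
Totals: Δreserves = +396B, Δdeposits = +399B.
Δrequired reserves = 14% × +399B = +55.86B.
Δexcess reserves = Δreserves − Δrequired = +396B − (+55.86B) = +340.14 billion.

+340.14 billion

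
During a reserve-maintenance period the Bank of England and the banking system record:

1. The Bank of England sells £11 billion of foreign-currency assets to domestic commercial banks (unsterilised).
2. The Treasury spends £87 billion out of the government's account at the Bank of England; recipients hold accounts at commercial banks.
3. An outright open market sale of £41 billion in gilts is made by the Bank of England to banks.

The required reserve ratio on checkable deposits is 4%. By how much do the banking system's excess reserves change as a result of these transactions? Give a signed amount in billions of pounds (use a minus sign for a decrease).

+£31.52 billion

FX sale £11 billion: reserves −£11B, deposits 0.
Government spending £87 billion: reserves +£87B, deposits +£87B.
OMO sale (to banks) £41 billion: reserves −£41B, deposits 0.
Totals: Δreserves = +£35B, Δdeposits = +£87B.
Δrequired reserves = 4% × +£87B = +£3.48B.
Δexcess reserves = Δreserves − Δrequired = +£35B − (+£3.48B) = +£31.52 billion.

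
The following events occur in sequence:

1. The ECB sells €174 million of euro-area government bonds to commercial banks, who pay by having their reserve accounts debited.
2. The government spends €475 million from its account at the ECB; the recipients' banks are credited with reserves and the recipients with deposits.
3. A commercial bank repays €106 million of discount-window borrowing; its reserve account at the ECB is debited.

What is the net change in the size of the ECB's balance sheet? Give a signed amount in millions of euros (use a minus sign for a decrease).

ECB balance sheet:
  Assets:      Securities −€174M, Loans to banks −€106M
  Liabilities: Bank reserves +€195M, Government deposits −€475M
Change in total ECB assets = -€280 million.

-€280 million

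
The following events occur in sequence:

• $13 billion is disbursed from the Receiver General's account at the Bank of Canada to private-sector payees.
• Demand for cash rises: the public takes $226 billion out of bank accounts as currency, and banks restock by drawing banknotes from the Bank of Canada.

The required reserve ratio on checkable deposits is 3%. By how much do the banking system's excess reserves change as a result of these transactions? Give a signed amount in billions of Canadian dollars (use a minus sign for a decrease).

Government spending $13 billion: reserves +$13B, deposits +$13B.
Currency withdrawal $226 billion: reserves −$226B, deposits −$226B.
Totals: Δreserves = −$213B, Δdeposits = −$213B.
Δrequired reserves = 3% × −$213B = −$6.39B.
Δexcess reserves = Δreserves − Δrequired = −$213B − (−$6.39B) = -$206.61 billion.

-$206.61 billion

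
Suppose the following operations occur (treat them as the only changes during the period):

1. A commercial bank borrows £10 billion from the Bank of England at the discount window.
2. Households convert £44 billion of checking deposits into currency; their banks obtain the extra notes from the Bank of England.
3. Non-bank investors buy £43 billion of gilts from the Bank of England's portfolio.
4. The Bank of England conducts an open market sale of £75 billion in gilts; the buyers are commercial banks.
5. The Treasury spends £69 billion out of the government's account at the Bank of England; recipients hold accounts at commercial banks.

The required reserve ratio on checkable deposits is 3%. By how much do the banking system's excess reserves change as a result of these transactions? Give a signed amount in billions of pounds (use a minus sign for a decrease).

Discount-window loan £10 billion: reserves +£10B, deposits 0.
Currency withdrawal £44 billion: reserves −£44B, deposits −£44B.
Asset sale (to non-banks) £43 billion: reserves −£43B, deposits −£43B.
OMO sale (to banks) £75 billion: reserves −£75B, deposits 0.
Government spending £69 billion: reserves +£69B, deposits +£69B.
Totals: Δreserves = −£83B, Δdeposits = −£18B.
Δrequired reserves = 3% × −£18B = −£0.54B.
Δexcess reserves = Δreserves − Δrequired = −£83B − (−£0.54B) = -£82.46 billion.

-£82.46 billion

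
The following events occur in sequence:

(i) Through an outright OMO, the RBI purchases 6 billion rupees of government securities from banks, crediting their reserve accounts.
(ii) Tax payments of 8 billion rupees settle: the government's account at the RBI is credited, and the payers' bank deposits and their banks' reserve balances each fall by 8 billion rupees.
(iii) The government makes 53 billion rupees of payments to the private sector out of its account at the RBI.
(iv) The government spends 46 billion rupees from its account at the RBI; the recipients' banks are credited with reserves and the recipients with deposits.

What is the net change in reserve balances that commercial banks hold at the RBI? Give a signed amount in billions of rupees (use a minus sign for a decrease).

+97 billion

RBI balance sheet:
  Assets:      Securities +6B
  Liabilities: Bank reserves +97B, Government deposits −91B
Commercial banking system:
  Assets:      Reserves at CB +97B, Securities −6B
  Liabilities: Checkable deposits +91B
So the change in reserve balances that commercial banks hold at the RBI is +97 billion.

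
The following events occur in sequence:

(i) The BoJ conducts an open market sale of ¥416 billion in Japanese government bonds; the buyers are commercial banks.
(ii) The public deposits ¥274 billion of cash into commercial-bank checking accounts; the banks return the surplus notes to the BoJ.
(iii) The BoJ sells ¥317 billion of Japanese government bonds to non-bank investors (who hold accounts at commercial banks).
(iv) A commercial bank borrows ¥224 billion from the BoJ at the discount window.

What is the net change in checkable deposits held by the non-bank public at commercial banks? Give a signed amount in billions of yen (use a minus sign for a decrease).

OMO sale (to banks) ¥416 billion: the counterparty is a bank, so public deposits are unchanged → 0.
Currency deposit ¥274 billion: non-bank counterparties' bank balances rise → +¥274B.
Asset sale (to non-banks) ¥317 billion: non-bank counterparties' bank balances fall → −¥317B.
Discount-window loan ¥224 billion: the counterparty is a bank, so public deposits are unchanged → 0.
Net: 0 + 274 − 317 + 0 = -¥43 billion.

-¥43 billion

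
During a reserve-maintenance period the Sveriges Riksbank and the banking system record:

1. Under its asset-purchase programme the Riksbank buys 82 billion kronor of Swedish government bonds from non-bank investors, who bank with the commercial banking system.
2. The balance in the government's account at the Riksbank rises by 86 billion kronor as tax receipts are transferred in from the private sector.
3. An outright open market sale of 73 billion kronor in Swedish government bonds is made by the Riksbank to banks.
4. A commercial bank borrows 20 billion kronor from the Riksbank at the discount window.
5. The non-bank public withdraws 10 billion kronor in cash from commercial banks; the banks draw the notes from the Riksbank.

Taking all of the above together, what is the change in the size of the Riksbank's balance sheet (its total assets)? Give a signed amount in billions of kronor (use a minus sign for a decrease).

+29 billion

Riksbank balance sheet:
  Assets:      Securities +9B, Loans to banks +20B
  Liabilities: Bank reserves −67B, Currency in circulation +10B, Government deposits +86B
Change in total Riksbank assets = +29 billion.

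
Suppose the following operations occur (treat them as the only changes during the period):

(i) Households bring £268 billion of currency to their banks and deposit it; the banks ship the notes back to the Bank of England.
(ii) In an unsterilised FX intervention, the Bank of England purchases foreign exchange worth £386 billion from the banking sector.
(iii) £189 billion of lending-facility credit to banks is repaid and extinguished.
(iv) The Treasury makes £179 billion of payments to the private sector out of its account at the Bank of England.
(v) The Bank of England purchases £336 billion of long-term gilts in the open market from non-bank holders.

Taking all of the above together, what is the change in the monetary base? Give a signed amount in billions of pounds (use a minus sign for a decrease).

+£712 billion

Bank of England balance sheet:
  Assets:      Securities +£336B, Loans to banks −£189B, Foreign assets +£386B
  Liabilities: Bank reserves +£980B, Currency in circulation −£268B, Government deposits −£179B
Commercial banking system:
  Assets:      Reserves at CB +£980B, Foreign assets −£386B
  Liabilities: Checkable deposits +£783B, Borrowings from CB −£189B
Monetary base = currency + reserves: −£268B + (+£980B) = +£712 billion.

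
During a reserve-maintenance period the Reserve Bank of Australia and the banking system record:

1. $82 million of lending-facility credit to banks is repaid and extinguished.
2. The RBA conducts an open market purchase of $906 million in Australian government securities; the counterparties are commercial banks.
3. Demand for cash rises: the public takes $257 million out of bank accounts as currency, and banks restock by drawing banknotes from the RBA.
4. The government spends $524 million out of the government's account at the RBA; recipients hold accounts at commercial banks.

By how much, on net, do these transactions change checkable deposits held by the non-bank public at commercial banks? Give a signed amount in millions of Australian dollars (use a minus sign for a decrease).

Discount-window repayment $82 million: the counterparty is a bank, so public deposits are unchanged → 0.
OMO purchase (from banks) $906 million: the counterparty is a bank, so public deposits are unchanged → 0.
Currency withdrawal $257 million: non-bank counterparties' bank balances fall → −$257M.
Government spending $524 million: non-bank counterparties' bank balances rise → +$524M.
Net: 0 + 0 − 257 + 524 = +$267 million.

+$267 million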